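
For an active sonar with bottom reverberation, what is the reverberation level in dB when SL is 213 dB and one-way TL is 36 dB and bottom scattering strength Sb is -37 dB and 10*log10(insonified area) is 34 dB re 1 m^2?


RL = SL - 2*TL + Sb + 10*log10(A) = 213 - 2*36 + (-37) + 34 = 138

138 dB


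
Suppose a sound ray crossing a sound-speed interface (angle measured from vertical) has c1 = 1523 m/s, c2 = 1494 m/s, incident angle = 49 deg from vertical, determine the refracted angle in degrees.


sin(theta2) = (c2/c1)*sin(theta1) = (1494/1523)*sin(49 deg) = 0.74034
theta2 = arcsin(0.74034) = 47.76

47.76 deg


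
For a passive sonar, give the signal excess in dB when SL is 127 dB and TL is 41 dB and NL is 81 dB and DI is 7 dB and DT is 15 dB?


-3 dB


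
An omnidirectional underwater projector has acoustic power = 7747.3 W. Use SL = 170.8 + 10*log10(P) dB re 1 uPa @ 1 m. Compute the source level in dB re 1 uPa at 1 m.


209.69 dB


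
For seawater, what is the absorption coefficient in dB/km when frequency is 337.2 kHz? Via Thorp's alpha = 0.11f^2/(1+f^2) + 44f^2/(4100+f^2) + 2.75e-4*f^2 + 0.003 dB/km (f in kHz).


f^2 = 113703.84
alpha = 0.11*113703.84/(1+113703.84) + 44*113703.84/(4100+113703.84) + 2.75e-4*113703.84 + 0.003 = 73.85

73.85 dB/km


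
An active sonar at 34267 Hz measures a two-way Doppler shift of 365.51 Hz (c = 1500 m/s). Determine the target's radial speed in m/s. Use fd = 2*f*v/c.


8.0 m/s


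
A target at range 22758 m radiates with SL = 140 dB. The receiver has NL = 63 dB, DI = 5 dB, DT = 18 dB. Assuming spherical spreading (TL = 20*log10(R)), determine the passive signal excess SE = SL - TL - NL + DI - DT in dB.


Step 1: TL = 20*log10(22758) = 87.14 dB
Step 2: SE = 140 - 87.14 - 63 + 5 - 18 = -23.14

-23.14 dB


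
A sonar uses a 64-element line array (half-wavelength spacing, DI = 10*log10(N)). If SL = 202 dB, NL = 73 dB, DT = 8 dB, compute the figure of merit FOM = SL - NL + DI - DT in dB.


139.06 dB


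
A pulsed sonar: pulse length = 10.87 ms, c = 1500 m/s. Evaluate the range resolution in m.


dR = c*tau/2 = 1500 * 10.87e-3 / 2 = 8.1525

8.1525 m


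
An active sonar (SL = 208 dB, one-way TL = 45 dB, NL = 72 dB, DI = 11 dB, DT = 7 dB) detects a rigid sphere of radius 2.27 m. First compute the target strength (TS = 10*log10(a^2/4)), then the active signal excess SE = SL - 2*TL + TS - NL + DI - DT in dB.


Step 1: TS = 10*log10(2.27^2/4) = 1.1 dB
Step 2: SE = SL - 2*TL + TS - NL + DI - DT = 208 - 2*45 + (1.1) - 72 + 11 - 7 = 51.1

51.1 dB


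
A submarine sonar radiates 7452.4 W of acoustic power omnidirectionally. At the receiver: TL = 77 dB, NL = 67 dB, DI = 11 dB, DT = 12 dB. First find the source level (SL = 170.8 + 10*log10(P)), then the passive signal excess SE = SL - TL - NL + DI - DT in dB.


Step 1: SL = 170.8 + 10*log10(7452.4) = 209.52 dB
Step 2: SE = SL - TL - NL + DI - DT = 209.52 - 77 - 67 + 11 - 12 = 64.52

64.52 dB


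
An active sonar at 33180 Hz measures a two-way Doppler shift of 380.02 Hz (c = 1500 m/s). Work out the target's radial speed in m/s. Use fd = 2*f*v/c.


From fd = 2*f*v/c, v = c*fd/(2*f) = 1500 * 380.02 / (2*33180) = 8.59

8.59 m/s


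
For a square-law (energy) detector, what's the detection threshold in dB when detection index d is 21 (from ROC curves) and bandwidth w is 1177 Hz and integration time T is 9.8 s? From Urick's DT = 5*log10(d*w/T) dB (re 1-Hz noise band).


17.01 dB


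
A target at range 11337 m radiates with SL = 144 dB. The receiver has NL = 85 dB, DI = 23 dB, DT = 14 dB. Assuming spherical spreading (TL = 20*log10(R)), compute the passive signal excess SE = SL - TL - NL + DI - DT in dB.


Step 1: TL = 20*log10(11337) = 81.09 dB
Step 2: SE = 144 - 81.09 - 85 + 23 - 14 = -13.09

-13.09 dB


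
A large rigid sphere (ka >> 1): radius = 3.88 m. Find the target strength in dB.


5.76 dB


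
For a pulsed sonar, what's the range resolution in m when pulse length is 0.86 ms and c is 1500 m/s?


0.645 m


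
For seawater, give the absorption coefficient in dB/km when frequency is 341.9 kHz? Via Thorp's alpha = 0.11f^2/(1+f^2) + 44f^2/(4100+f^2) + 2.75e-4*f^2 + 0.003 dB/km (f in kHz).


f^2 = 116895.61
alpha = 0.11*116895.61/(1+116895.61) + 44*116895.61/(4100+116895.61) + 2.75e-4*116895.61 + 0.003 = 74.768

74.768 dB/km


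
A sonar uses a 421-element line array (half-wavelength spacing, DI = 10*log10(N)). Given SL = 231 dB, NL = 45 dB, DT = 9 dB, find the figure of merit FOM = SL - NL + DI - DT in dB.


Step 1: DI = 10*log10(421) = 26.24 dB
Step 2: FOM = SL - NL + DI - DT = 231 - 45 + 26.24 - 9 = 203.24

203.24 dB


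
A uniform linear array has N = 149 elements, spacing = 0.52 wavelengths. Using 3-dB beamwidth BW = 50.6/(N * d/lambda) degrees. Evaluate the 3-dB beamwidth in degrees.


BW = 50.6 / (149 * 0.52) = 50.6 / 77.48 = 0.65

0.65 deg


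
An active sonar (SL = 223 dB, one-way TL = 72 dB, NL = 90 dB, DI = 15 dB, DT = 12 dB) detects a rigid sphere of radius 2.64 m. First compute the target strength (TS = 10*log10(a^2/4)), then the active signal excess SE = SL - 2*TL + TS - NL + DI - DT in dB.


Step 1: TS = 10*log10(2.64^2/4) = 2.41 dB
Step 2: SE = SL - 2*TL + TS - NL + DI - DT = 223 - 2*72 + (2.41) - 90 + 15 - 12 = -5.59

-5.59 dB


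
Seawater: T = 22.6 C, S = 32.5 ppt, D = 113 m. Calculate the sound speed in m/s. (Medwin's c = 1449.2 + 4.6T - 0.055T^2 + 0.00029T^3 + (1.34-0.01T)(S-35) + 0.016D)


c = 1449.2 + 4.6*22.6 - 0.055*22.6^2 + 0.00029*22.6^3 + (1.34 - 0.01*22.6)*(32.5 - 35) + 0.016*113 = 1527.44

1527.44 m/s


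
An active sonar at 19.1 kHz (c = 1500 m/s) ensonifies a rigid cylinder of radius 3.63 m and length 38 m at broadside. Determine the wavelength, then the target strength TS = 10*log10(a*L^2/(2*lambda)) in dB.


Step 1: lambda = c/f = 1500/19100 = 0.07853 m
Step 2: TS = 10*log10(a*L^2/(2*lambda)) = 10*log10(3.63*38^2/(2*0.07853)) = 45.23

45.23 dB


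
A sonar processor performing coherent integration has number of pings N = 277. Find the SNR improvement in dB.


Gain = 10*log10(277) = 24.42

24.42 dB


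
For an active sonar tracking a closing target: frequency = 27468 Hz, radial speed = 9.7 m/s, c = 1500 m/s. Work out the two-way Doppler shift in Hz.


fd = 2*f*v/c = 2 * 27468 * 9.7 / 1500 = 355.25

355.25 Hz


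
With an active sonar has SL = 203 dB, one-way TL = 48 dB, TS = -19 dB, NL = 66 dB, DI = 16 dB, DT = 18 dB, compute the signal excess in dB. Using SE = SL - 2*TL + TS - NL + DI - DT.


20 dB


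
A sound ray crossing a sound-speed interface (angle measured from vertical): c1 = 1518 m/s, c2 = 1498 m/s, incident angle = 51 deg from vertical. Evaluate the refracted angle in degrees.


sin(theta2) = (c2/c1)*sin(theta1) = (1498/1518)*sin(51 deg) = 0.76691
theta2 = arcsin(0.76691) = 50.08

50.08 deg


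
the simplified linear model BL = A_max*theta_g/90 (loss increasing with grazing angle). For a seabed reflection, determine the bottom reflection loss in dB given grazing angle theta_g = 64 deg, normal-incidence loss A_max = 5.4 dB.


3.84 dB


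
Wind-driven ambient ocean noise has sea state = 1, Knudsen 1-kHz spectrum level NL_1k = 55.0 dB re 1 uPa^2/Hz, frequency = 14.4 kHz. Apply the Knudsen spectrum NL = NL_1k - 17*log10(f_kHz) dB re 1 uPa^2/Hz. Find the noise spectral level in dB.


NL = NL_1k - 17*log10(f_kHz) = 55.0 - 17*log10(14.4) = 55.0 - (19.69) = 35.31

35.31 dB


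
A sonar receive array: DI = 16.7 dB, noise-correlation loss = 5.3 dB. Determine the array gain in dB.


11.4 dB


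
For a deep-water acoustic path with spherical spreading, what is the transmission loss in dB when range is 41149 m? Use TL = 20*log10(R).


TL = 20*log10(41149) = 92.29

92.29 dB


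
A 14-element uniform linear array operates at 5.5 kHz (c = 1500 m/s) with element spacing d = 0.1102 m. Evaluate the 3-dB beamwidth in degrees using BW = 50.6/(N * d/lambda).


Step 1: lambda = 1500/5500 = 0.27273 m
Step 2: d/lambda = 0.1102/0.27273 = 0.4041
Step 3: BW = 50.6/(N * d/lambda) = 50.6/(14 * 0.4041) = 8.94

8.94 deg


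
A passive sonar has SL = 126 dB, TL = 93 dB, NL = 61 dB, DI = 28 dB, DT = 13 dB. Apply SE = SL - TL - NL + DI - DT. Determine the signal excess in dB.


-13 dB


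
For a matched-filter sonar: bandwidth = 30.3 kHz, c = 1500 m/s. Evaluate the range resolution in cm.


dR = c/(2*BW) = 1500 / (2 * 30.3e3) = 0.0248 m = 2.48 cm

2.48 cm


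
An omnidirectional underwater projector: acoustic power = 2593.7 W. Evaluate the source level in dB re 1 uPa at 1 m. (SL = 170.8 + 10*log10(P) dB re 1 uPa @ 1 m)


SL = 170.8 + 10*log10(2593.7) = 170.8 + 34.14 = 204.94

204.94 dB


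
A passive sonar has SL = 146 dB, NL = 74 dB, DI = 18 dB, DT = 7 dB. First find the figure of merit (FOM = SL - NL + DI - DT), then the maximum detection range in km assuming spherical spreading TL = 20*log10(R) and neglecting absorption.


Step 1: FOM = SL - NL + DI - DT = 146 - 74 + 18 - 7 = 83 dB
Step 2: at max range FOM = TL = 20*log10(R), so R = 10^(83/20) = 14125.38 m = 14.13 km

14.13 km


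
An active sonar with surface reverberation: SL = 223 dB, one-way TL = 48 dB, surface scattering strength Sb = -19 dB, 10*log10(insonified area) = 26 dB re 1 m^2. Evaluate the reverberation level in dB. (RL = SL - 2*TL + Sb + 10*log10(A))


RL = SL - 2*TL + Sb + 10*log10(A) = 223 - 2*48 + (-19) + 26 = 134

134 dB


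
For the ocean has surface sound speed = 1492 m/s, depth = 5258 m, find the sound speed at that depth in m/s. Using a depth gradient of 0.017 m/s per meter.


c = 1492 + 0.017 * 5258 = 1581.386

1581.386 m/s


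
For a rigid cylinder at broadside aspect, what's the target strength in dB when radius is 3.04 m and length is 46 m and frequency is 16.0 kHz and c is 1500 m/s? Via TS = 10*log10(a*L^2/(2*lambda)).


lambda = 1500/16000 = 0.09375 m
TS = 10*log10(3.04*46^2/(2*0.09375)) = 45.35

45.35 dB


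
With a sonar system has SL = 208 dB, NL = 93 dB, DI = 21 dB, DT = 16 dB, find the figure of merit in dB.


FOM = SL - NL + DI - DT = 208 - 93 + 21 - 16 = 120

120 dB


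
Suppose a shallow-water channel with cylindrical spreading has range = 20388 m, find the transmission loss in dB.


43.09 dB


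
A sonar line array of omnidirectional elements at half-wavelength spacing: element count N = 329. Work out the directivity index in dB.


25.17 dB


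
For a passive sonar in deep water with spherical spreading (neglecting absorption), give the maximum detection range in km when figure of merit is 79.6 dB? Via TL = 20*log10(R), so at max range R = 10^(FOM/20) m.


9.55 km


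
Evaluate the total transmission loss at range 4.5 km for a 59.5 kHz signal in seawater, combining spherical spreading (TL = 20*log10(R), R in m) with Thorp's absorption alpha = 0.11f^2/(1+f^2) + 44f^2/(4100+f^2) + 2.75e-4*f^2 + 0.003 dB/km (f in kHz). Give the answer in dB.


Step 1 (Thorp): alpha = 0.11*3540.25/(1+3540.25) + 44*3540.25/(4100+3540.25) + 2.75e-4*3540.25 + 0.003 = 21.4747 dB/km
Step 2: TL_spread = 20*log10(4500) = 73.06 dB
Step 3: TL_abs = alpha*R = 21.4747 * 4.5 = 96.64 dB
Step 4: TL_total = 73.06 + 96.64 = 169.7

169.7 dB


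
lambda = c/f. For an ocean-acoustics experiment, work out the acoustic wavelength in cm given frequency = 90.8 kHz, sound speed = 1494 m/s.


lambda = c/f = 1494 / 90800 = 0.0165 m = 1.65 cm

1.65 cm


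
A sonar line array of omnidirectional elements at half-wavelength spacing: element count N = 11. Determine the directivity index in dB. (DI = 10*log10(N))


DI = 10*log10(11) = 10.41

10.41 dB


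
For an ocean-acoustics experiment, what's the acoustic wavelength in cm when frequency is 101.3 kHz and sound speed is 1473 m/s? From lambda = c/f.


lambda = c/f = 1473 / 101300 = 0.0145 m = 1.45 cm

1.45 cm


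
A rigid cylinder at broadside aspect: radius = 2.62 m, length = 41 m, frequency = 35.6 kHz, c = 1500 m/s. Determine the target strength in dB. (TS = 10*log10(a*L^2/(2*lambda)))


lambda = 1500/35600 = 0.04213 m
TS = 10*log10(2.62*41^2/(2*0.04213)) = 47.18

47.18 dB


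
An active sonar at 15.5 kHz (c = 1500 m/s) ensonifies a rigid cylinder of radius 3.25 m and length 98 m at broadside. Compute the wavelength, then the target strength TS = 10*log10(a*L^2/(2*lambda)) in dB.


Step 1: lambda = c/f = 1500/15500 = 0.09677 m
Step 2: TS = 10*log10(a*L^2/(2*lambda)) = 10*log10(3.25*98^2/(2*0.09677)) = 52.08

52.08 dB


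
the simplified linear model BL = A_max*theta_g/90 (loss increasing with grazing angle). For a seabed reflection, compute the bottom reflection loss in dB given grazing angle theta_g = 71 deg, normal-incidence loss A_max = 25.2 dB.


BL = A_max * theta_g / 90 = 25.2 * 71 / 90 = 19.88

19.88 dB


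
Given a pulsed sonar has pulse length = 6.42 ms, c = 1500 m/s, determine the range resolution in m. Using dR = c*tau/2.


dR = c*tau/2 = 1500 * 6.42e-3 / 2 = 4.815

4.815 m


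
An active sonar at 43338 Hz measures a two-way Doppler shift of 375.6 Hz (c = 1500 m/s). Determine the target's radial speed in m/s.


From fd = 2*f*v/c, v = c*fd/(2*f) = 1500 * 375.6 / (2*43338) = 6.5

6.5 m/s


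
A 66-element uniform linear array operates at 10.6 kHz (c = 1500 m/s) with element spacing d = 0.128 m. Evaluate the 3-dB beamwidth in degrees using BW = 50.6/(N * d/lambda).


0.85 deg


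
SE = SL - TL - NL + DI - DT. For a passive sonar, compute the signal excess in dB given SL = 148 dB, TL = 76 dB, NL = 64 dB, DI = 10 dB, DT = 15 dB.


3 dB


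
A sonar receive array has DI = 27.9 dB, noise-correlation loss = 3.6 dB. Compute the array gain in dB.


24.3 dB


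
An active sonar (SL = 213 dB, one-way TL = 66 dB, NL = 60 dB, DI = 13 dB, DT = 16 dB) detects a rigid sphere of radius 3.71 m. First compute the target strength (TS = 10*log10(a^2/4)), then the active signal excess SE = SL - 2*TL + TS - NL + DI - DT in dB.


Step 1: TS = 10*log10(3.71^2/4) = 5.37 dB
Step 2: SE = SL - 2*TL + TS - NL + DI - DT = 213 - 2*66 + (5.37) - 60 + 13 - 16 = 23.37

23.37 dB


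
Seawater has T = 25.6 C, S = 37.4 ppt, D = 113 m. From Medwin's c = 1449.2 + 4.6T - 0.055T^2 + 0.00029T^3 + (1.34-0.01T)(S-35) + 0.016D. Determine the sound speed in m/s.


c = 1449.2 + 4.6*25.6 - 0.055*25.6^2 + 0.00029*25.6^3 + (1.34 - 0.01*25.6)*(37.4 - 35) + 0.016*113 = 1540.19

1540.19 m/s


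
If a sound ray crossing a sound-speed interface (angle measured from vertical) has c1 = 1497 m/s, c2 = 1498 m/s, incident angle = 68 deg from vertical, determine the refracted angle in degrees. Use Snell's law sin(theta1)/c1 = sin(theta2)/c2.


68.09 deg


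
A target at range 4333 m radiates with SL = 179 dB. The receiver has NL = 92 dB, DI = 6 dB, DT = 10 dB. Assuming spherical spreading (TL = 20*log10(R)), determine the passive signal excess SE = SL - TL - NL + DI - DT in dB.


Step 1: TL = 20*log10(4333) = 72.74 dB
Step 2: SE = 179 - 72.74 - 92 + 6 - 10 = 10.26

10.26 dB


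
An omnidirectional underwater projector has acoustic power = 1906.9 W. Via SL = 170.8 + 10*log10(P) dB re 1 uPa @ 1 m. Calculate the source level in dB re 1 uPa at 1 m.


SL = 170.8 + 10*log10(1906.9) = 170.8 + 32.8 = 203.6

203.6 dB


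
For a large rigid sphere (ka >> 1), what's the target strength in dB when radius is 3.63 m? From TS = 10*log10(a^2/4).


TS = 10*log10(3.63^2 / 4) = 10*log10(3.294225) = 5.18

5.18 dB


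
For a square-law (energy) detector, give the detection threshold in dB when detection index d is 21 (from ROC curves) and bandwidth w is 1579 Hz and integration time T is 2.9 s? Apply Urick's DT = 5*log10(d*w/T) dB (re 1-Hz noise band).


DT = 5*log10(d*w/T) = 5*log10(21 * 1579 / 2.9) = 5*log10(11434.14) = 20.29

20.29 dB


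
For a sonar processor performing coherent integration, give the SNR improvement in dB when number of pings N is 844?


Gain = 10*log10(844) = 29.26

29.26 dB


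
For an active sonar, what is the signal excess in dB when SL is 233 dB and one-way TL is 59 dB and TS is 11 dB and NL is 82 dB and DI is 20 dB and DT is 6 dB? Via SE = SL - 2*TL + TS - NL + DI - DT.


SE = SL - 2*TL + TS - NL + DI - DT = 233 - 2*59 + (11) - 82 + 20 - 6 = 58

58 dB


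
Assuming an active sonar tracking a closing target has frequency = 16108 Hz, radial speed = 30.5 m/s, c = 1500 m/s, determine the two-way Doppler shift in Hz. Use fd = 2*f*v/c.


fd = 2*f*v/c = 2 * 16108 * 30.5 / 1500 = 655.06

655.06 Hz


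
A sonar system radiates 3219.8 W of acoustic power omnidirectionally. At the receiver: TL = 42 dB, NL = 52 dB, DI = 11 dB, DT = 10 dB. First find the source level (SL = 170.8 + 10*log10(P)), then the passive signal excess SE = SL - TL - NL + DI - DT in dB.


Step 1: SL = 170.8 + 10*log10(3219.8) = 205.88 dB
Step 2: SE = SL - TL - NL + DI - DT = 205.88 - 42 - 52 + 11 - 10 = 112.88

112.88 dB


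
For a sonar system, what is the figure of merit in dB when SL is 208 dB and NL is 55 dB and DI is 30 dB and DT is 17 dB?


FOM = SL - NL + DI - DT = 208 - 55 + 30 - 17 = 166

166 dB


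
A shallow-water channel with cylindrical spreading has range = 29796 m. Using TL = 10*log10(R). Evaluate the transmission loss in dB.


44.74 dB


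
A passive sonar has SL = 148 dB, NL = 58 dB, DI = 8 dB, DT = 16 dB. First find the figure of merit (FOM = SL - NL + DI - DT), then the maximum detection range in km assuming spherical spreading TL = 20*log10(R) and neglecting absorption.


Step 1: FOM = SL - NL + DI - DT = 148 - 58 + 8 - 16 = 82 dB
Step 2: at max range FOM = TL = 20*log10(R), so R = 10^(82/20) = 12589.25 m = 12.59 km

12.59 km


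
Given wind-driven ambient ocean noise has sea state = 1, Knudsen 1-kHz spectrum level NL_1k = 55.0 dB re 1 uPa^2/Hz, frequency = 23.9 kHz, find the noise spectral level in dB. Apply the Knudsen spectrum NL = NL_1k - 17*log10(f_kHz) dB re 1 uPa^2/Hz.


NL = NL_1k - 17*log10(f_kHz) = 55.0 - 17*log10(23.9) = 55.0 - (23.43) = 31.57

31.57 dB


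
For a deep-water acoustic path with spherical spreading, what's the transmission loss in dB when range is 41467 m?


TL = 20*log10(41467) = 92.35

92.35 dB


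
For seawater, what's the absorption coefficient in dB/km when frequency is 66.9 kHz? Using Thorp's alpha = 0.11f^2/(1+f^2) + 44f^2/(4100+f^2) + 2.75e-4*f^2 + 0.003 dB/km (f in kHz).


24.307 dB/km


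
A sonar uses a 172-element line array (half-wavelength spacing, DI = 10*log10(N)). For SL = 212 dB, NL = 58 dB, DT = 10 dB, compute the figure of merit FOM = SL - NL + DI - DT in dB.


Step 1: DI = 10*log10(172) = 22.36 dB
Step 2: FOM = SL - NL + DI - DT = 212 - 58 + 22.36 - 10 = 166.36

166.36 dB


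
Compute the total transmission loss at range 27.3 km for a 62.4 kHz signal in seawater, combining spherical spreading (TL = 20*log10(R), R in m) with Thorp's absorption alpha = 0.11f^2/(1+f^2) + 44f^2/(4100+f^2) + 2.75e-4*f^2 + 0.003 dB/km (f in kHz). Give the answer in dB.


Step 1 (Thorp): alpha = 0.11*3893.76/(1+3893.76) + 44*3893.76/(4100+3893.76) + 2.75e-4*3893.76 + 0.003 = 22.6162 dB/km
Step 2: TL_spread = 20*log10(27300) = 88.72 dB
Step 3: TL_abs = alpha*R = 22.6162 * 27.3 = 617.42 dB
Step 4: TL_total = 88.72 + 617.42 = 706.14

706.14 dB


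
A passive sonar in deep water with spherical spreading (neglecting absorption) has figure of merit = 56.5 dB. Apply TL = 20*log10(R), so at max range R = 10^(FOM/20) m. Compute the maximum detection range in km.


At max range FOM = TL, so 20*log10(R) = 56.5
R = 10^(56.5/20) = 668.34 m = 0.67 km

0.67 km


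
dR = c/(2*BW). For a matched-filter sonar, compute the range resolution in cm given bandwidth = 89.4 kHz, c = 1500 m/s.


0.84 cm


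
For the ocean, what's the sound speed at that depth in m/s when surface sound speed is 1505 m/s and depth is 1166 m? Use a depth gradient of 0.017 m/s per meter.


c = 1505 + 0.017 * 1166 = 1524.822

1524.822 m/s


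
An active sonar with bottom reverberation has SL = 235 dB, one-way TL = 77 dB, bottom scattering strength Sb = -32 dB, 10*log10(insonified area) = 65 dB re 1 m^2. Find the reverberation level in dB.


114 dB


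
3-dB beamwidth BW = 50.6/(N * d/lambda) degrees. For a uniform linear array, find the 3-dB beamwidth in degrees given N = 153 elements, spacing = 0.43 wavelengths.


0.77 deg


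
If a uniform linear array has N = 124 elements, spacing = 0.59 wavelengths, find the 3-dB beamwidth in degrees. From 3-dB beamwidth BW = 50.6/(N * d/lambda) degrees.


0.69 deg


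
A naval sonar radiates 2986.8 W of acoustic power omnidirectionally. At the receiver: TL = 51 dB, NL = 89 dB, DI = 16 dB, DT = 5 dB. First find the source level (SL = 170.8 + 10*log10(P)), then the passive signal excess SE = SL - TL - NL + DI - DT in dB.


Step 1: SL = 170.8 + 10*log10(2986.8) = 205.55 dB
Step 2: SE = SL - TL - NL + DI - DT = 205.55 - 51 - 89 + 16 - 5 = 76.55

76.55 dB


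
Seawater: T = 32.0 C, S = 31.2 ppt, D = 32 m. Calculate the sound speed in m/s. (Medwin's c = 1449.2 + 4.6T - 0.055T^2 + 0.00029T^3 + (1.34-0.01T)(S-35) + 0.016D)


c = 1449.2 + 4.6*32.0 - 0.055*32.0^2 + 0.00029*32.0^3 + (1.34 - 0.01*32.0)*(31.2 - 35) + 0.016*32 = 1546.22

1546.22 m/s


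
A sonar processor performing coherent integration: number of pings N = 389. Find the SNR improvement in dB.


Gain = 10*log10(389) = 25.9

25.9 dB


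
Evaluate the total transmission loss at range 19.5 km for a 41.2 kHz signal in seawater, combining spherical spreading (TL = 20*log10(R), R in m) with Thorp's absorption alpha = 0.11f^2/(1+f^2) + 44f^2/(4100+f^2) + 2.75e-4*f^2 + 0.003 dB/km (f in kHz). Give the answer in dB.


Step 1 (Thorp): alpha = 0.11*1697.44/(1+1697.44) + 44*1697.44/(4100+1697.44) + 2.75e-4*1697.44 + 0.003 = 13.4625 dB/km
Step 2: TL_spread = 20*log10(19500) = 85.8 dB
Step 3: TL_abs = alpha*R = 13.4625 * 19.5 = 262.52 dB
Step 4: TL_total = 85.8 + 262.52 = 348.32

348.32 dB


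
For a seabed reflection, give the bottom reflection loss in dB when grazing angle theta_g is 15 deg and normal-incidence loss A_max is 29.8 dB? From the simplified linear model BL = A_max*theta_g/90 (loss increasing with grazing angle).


BL = A_max * theta_g / 90 = 29.8 * 15 / 90 = 4.97

4.97 dB


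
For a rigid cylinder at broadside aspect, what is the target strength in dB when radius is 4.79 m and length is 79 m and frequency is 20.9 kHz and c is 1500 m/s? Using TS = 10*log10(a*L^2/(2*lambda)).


lambda = 1500/20900 = 0.07177 m
TS = 10*log10(4.79*79^2/(2*0.07177)) = 53.19

53.19 dB


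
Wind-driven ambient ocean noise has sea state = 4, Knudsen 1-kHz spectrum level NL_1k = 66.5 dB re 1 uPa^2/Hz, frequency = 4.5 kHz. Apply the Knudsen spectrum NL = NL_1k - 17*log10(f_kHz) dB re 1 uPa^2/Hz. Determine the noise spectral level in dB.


NL = NL_1k - 17*log10(f_kHz) = 66.5 - 17*log10(4.5) = 66.5 - (11.1) = 55.4

55.4 dB


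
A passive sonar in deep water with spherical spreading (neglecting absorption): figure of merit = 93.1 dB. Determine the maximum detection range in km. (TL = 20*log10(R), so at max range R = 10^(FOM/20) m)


At max range FOM = TL, so 20*log10(R) = 93.1
R = 10^(93.1/20) = 45185.59 m = 45.19 km

45.19 km


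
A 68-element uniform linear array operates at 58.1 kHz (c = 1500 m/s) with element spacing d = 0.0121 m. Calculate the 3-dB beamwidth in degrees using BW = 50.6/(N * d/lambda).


Step 1: lambda = 1500/58100 = 0.02582 m
Step 2: d/lambda = 0.0121/0.02582 = 0.4686
Step 3: BW = 50.6/(N * d/lambda) = 50.6/(68 * 0.4686) = 1.59

1.59 deg


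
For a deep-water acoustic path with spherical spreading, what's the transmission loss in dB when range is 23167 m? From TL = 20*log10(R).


TL = 20*log10(23167) = 87.3

87.3 dB


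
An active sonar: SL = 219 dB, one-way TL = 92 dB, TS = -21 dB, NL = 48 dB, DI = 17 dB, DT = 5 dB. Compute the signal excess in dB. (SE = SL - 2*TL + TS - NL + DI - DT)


SE = SL - 2*TL + TS - NL + DI - DT = 219 - 2*92 + (-21) - 48 + 17 - 5 = -22

-22 dB


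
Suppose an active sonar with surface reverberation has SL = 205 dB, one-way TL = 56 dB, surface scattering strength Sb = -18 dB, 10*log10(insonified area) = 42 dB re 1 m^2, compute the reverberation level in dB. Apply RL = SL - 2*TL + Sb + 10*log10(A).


RL = SL - 2*TL + Sb + 10*log10(A) = 205 - 2*56 + (-18) + 42 = 117

117 dB


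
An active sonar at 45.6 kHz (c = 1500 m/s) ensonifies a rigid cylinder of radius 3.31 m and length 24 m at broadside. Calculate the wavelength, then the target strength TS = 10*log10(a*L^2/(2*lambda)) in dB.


Step 1: lambda = c/f = 1500/45600 = 0.03289 m
Step 2: TS = 10*log10(a*L^2/(2*lambda)) = 10*log10(3.31*24^2/(2*0.03289)) = 44.62

44.62 dB


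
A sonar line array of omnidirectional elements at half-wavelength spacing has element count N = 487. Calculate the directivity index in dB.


DI = 10*log10(487) = 26.88

26.88 dB


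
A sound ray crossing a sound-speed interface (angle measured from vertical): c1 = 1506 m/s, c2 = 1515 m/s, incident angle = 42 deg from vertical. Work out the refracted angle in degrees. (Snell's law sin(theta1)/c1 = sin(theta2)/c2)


sin(theta2) = (c2/c1)*sin(theta1) = (1515/1506)*sin(42 deg) = 0.67313
theta2 = arcsin(0.67313) = 42.31

42.31 deg


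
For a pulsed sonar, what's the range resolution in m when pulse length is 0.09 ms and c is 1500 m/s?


dR = c*tau/2 = 1500 * 0.09e-3 / 2 = 0.0675

0.0675 m


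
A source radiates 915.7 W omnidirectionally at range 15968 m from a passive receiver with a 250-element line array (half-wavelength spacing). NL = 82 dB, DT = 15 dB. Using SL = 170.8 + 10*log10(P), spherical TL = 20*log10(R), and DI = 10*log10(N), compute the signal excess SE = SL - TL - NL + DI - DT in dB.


Step 1: SL = 170.8 + 10*log10(915.7) = 200.42 dB
Step 2: TL = 20*log10(15968) = 84.07 dB
Step 3: DI = 10*log10(250) = 23.98 dB
Step 4: SE = SL - TL - NL + DI - DT = 200.42 - 84.07 - 82 + 23.98 - 15 = 43.33

43.33 dB


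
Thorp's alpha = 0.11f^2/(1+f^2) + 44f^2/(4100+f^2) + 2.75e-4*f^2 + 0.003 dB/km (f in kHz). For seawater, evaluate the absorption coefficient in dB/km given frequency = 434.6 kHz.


f^2 = 188877.16
alpha = 0.11*188877.16/(1+188877.16) + 44*188877.16/(4100+188877.16) + 2.75e-4*188877.16 + 0.003 = 95.119

95.119 dB/km


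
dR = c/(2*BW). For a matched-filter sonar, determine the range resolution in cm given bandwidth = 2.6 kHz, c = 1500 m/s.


dR = c/(2*BW) = 1500 / (2 * 2.6e3) = 0.2885 m = 28.85 cm

28.85 cm


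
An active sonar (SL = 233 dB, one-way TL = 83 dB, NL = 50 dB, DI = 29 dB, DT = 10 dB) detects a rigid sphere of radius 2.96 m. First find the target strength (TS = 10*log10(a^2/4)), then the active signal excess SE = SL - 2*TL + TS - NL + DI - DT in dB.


Step 1: TS = 10*log10(2.96^2/4) = 3.41 dB
Step 2: SE = SL - 2*TL + TS - NL + DI - DT = 233 - 2*83 + (3.41) - 50 + 29 - 10 = 39.41

39.41 dB


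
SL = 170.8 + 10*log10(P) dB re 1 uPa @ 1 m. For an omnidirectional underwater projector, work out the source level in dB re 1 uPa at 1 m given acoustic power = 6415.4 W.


208.87 dB


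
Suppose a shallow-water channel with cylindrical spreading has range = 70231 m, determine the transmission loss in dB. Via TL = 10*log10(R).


48.47 dB


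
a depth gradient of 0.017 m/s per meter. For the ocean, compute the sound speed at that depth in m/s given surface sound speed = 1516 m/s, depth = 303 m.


c = 1516 + 0.017 * 303 = 1521.151

1521.151 m/s


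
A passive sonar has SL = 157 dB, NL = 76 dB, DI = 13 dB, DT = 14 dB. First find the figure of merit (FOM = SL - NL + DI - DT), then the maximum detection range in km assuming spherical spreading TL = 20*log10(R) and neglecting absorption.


Step 1: FOM = SL - NL + DI - DT = 157 - 76 + 13 - 14 = 80 dB
Step 2: at max range FOM = TL = 20*log10(R), so R = 10^(80/20) = 10000.0 m = 10.0 km

10.0 km


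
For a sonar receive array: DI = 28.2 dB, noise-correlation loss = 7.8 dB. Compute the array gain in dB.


AG = DI - L_corr = 28.2 - 7.8 = 20.4

20.4 dB


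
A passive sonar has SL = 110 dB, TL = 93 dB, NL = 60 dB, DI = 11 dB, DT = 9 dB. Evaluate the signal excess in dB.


-41 dB


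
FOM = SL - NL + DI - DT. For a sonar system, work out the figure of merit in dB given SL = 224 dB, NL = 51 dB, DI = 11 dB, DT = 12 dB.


FOM = SL - NL + DI - DT = 224 - 51 + 11 - 12 = 172

172 dB


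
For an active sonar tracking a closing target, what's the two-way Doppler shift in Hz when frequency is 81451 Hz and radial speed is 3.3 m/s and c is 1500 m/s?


358.38 Hz


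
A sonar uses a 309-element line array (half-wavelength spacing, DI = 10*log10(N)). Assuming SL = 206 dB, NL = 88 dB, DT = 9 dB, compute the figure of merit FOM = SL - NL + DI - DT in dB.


Step 1: DI = 10*log10(309) = 24.9 dB
Step 2: FOM = SL - NL + DI - DT = 206 - 88 + 24.9 - 9 = 133.9

133.9 dB


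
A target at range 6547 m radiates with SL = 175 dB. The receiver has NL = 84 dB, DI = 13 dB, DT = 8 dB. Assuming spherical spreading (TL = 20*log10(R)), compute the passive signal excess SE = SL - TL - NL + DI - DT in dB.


19.68 dB


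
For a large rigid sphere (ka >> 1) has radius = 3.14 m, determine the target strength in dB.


3.92 dB


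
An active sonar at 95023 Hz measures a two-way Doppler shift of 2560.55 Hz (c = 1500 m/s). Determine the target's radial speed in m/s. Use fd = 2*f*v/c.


From fd = 2*f*v/c, v = c*fd/(2*f) = 1500 * 2560.55 / (2*95023) = 20.21

20.21 m/s


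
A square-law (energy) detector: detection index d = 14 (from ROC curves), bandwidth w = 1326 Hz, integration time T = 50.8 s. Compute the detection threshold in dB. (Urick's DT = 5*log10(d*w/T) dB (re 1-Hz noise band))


12.81 dB


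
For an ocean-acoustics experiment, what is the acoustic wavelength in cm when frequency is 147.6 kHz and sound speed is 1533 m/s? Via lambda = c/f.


1.04 cm


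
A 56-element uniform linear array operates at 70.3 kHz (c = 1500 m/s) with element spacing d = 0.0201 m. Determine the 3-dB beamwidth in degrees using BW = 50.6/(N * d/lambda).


Step 1: lambda = 1500/70300 = 0.02134 m
Step 2: d/lambda = 0.0201/0.02134 = 0.9419
Step 3: BW = 50.6/(N * d/lambda) = 50.6/(56 * 0.9419) = 0.96

0.96 deg


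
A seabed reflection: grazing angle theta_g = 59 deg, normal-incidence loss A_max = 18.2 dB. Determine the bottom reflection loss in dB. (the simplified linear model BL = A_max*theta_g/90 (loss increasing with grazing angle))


BL = A_max * theta_g / 90 = 18.2 * 59 / 90 = 11.93

11.93 dB


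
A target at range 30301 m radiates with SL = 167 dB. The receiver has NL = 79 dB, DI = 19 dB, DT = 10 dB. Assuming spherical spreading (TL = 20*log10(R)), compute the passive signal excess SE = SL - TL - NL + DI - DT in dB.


Step 1: TL = 20*log10(30301) = 89.63 dB
Step 2: SE = 167 - 89.63 - 79 + 19 - 10 = 7.37

7.37 dB


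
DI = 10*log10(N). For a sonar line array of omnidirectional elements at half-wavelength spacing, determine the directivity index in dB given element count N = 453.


DI = 10*log10(453) = 26.56

26.56 dB


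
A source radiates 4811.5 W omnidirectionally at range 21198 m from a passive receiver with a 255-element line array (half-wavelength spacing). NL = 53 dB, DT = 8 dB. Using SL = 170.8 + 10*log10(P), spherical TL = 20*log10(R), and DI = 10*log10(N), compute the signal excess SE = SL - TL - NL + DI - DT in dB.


Step 1: SL = 170.8 + 10*log10(4811.5) = 207.62 dB
Step 2: TL = 20*log10(21198) = 86.53 dB
Step 3: DI = 10*log10(255) = 24.07 dB
Step 4: SE = SL - TL - NL + DI - DT = 207.62 - 86.53 - 53 + 24.07 - 8 = 84.16

84.16 dB


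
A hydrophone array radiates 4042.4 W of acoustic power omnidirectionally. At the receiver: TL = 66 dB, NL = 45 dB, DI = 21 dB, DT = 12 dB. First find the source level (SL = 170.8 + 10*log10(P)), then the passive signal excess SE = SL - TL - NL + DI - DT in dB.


Step 1: SL = 170.8 + 10*log10(4042.4) = 206.87 dB
Step 2: SE = SL - TL - NL + DI - DT = 206.87 - 66 - 45 + 21 - 12 = 104.87

104.87 dB


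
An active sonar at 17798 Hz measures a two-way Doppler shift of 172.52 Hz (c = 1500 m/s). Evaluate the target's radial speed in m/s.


From fd = 2*f*v/c, v = c*fd/(2*f) = 1500 * 172.52 / (2*17798) = 7.27

7.27 m/s


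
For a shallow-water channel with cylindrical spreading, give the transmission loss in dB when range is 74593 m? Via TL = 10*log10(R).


48.73 dB


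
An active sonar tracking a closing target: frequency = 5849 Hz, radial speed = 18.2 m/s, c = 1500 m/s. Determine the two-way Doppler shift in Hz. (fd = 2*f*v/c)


fd = 2*f*v/c = 2 * 5849 * 18.2 / 1500 = 141.94

141.94 Hz


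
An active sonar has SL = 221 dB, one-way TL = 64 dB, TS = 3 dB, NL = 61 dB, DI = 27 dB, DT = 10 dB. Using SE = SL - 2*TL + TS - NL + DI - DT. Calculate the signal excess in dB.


SE = SL - 2*TL + TS - NL + DI - DT = 221 - 2*64 + (3) - 61 + 27 - 10 = 52

52 dB


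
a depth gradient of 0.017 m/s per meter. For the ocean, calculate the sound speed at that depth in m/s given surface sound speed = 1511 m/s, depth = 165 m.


c = 1511 + 0.017 * 165 = 1513.805

1513.805 m/s


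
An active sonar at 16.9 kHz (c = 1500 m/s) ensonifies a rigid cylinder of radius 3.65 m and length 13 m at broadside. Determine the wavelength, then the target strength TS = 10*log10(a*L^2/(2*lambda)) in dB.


Step 1: lambda = c/f = 1500/16900 = 0.08876 m
Step 2: TS = 10*log10(a*L^2/(2*lambda)) = 10*log10(3.65*13^2/(2*0.08876)) = 35.41

35.41 dB


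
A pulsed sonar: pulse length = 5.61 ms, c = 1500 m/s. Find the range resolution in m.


4.2075 m


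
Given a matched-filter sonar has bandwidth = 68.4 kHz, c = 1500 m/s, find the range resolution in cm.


1.1 cm


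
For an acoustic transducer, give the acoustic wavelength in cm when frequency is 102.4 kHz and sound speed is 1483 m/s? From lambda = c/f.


lambda = c/f = 1483 / 102400 = 0.0145 m = 1.45 cm

1.45 cm


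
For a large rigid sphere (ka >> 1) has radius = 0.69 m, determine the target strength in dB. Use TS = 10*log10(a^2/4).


TS = 10*log10(0.69^2 / 4) = 10*log10(0.119025) = -9.24

-9.24 dB


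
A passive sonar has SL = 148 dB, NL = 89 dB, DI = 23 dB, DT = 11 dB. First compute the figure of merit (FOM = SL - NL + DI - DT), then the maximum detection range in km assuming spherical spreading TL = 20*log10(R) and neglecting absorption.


Step 1: FOM = SL - NL + DI - DT = 148 - 89 + 23 - 11 = 71 dB
Step 2: at max range FOM = TL = 20*log10(R), so R = 10^(71/20) = 3548.13 m = 3.55 km

3.55 km


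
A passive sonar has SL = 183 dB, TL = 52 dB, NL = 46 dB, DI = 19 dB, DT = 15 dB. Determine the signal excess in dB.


SE = SL - TL - NL + DI - DT = 183 - 52 - 46 + 19 - 15 = 89

89 dB


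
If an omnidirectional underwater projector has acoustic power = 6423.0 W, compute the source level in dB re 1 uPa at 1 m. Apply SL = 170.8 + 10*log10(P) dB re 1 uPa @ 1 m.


SL = 170.8 + 10*log10(6423.0) = 170.8 + 38.08 = 208.88

208.88 dB


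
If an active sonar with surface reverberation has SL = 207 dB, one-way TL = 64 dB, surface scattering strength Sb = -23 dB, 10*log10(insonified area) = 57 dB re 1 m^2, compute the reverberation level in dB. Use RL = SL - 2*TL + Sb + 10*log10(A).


RL = SL - 2*TL + Sb + 10*log10(A) = 207 - 2*64 + (-23) + 57 = 113

113 dB


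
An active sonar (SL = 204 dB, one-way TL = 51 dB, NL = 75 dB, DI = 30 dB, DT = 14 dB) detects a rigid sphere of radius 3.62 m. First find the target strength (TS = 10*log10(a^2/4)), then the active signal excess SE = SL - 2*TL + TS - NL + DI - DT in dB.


Step 1: TS = 10*log10(3.62^2/4) = 5.15 dB
Step 2: SE = SL - 2*TL + TS - NL + DI - DT = 204 - 2*51 + (5.15) - 75 + 30 - 14 = 48.15

48.15 dB


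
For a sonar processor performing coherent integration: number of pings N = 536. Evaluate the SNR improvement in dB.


Gain = 10*log10(536) = 27.29

27.29 dB


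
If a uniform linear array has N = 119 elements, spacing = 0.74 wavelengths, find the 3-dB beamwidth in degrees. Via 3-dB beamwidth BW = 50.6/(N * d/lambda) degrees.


BW = 50.6 / (119 * 0.74) = 50.6 / 88.06 = 0.57

0.57 deg


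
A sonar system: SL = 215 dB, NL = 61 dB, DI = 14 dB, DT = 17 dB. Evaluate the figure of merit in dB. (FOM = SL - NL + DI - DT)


FOM = SL - NL + DI - DT = 215 - 61 + 14 - 17 = 151

151 dB


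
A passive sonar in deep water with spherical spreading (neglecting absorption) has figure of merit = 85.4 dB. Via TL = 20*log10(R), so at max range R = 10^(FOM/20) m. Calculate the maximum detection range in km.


At max range FOM = TL, so 20*log10(R) = 85.4
R = 10^(85.4/20) = 18620.87 m = 18.62 km

18.62 km


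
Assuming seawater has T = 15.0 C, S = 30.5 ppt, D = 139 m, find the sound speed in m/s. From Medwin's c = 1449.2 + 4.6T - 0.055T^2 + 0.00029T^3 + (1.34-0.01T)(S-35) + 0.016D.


1503.67 m/s


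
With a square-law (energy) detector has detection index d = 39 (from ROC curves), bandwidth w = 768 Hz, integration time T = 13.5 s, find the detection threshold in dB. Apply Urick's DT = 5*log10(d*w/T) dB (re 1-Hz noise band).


DT = 5*log10(d*w/T) = 5*log10(39 * 768 / 13.5) = 5*log10(2218.67) = 16.73

16.73 dB


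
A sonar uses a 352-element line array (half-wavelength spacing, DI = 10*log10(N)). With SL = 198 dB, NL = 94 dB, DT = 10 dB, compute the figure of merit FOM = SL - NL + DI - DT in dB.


Step 1: DI = 10*log10(352) = 25.47 dB
Step 2: FOM = SL - NL + DI - DT = 198 - 94 + 25.47 - 10 = 119.47

119.47 dB


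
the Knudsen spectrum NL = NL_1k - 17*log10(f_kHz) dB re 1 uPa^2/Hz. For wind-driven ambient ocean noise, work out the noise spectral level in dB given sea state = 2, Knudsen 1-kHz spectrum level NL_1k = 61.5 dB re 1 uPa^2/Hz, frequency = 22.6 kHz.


NL = NL_1k - 17*log10(f_kHz) = 61.5 - 17*log10(22.6) = 61.5 - (23.02) = 38.48

38.48 dB


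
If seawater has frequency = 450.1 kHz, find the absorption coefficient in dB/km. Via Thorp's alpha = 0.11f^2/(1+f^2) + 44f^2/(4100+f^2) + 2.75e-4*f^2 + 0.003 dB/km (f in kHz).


98.952 dB/km


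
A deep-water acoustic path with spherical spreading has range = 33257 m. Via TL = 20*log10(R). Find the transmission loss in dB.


TL = 20*log10(33257) = 90.44

90.44 dB


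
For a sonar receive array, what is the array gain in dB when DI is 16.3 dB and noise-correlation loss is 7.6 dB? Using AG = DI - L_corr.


8.7 dB


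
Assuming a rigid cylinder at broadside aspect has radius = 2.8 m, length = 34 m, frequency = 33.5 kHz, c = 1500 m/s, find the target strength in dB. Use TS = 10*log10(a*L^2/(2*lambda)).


lambda = 1500/33500 = 0.04478 m
TS = 10*log10(2.8*34^2/(2*0.04478)) = 45.58

45.58 dB


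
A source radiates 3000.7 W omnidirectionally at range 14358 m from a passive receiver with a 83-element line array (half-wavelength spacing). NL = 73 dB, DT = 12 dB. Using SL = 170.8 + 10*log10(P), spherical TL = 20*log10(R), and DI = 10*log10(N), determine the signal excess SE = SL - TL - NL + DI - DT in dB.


56.62 dB


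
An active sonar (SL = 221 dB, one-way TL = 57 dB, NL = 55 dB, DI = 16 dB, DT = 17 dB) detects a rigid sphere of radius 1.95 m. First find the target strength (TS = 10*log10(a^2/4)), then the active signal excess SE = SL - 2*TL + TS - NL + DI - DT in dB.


Step 1: TS = 10*log10(1.95^2/4) = -0.22 dB
Step 2: SE = SL - 2*TL + TS - NL + DI - DT = 221 - 2*57 + (-0.22) - 55 + 16 - 17 = 50.78

50.78 dB


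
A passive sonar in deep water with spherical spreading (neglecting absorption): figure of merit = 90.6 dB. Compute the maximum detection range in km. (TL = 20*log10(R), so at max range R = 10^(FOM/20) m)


33.88 km


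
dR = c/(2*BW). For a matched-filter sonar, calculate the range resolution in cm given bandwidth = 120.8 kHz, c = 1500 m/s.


dR = c/(2*BW) = 1500 / (2 * 120.8e3) = 0.0062 m = 0.62 cm

0.62 cm


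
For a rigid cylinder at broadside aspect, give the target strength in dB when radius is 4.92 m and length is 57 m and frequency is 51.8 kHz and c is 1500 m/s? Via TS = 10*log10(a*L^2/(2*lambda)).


lambda = 1500/51800 = 0.02896 m
TS = 10*log10(4.92*57^2/(2*0.02896)) = 54.41

54.41 dB
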